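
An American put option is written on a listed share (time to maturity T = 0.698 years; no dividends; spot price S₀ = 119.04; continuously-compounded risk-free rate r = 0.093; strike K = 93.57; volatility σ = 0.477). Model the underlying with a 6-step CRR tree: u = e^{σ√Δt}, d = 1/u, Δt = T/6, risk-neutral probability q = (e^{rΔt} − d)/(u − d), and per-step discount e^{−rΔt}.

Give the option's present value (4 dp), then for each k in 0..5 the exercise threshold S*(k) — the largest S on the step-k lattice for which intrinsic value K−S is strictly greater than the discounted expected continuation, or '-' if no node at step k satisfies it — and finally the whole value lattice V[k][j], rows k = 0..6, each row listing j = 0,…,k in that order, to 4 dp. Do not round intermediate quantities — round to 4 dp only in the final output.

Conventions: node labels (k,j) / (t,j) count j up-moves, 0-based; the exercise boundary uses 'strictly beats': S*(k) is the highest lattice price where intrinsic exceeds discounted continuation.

price = 5.6757
boundary = - - - - 62.0962 73.0671
tree:
5.6757
9.1348 2.2394
14.3228 3.9946 0.4816
21.7151 7.0278 0.9597 0.0000
31.4738 12.1466 1.9124 0.0000 0.0000
40.7974 20.5029 3.8108 0.0000 0.0000 0.0000
48.7211 31.4738 7.5936 0.0000 0.0000 0.0000 0.0000

Δt=0.11633  u=1.17668  d=0.84985  q=0.49270  discount=0.98924
step 6 (expiry): payoffs max(K−S,0) = 48.7211 31.4738 7.5936 0.0000 0.0000 0.0000 0.0000
step 5: (k=5,j=0): S=52.7726, K−S=40.7974, hold=39.7906 ⇒ V=40.7974 exercise | (k=5,j=1): S=73.0671, K−S=20.5029, hold=19.4960 ⇒ V=20.5029 exercise | (k=5,j=2): S=101.1663, K−S=0.0000, hold=3.8108 ⇒ V=3.8108 continue | (k=5,j=3): S=140.0715, K−S=0.0000, hold=0.0000 ⇒ V=0.0000 continue | (k=5,j=4): S=193.9384, K−S=0.0000, hold=0.0000 ⇒ V=0.0000 continue | (k=5,j=5): S=268.5206, K−S=0.0000, hold=0.0000 ⇒ V=0.0000 continue  boundary S*=73.0671
step 4: (k=4,j=0): S=62.0962, K−S=31.4738, hold=30.4669 ⇒ V=31.4738 exercise | (k=4,j=1): S=85.9764, K−S=7.5936, hold=12.1466 ⇒ V=12.1466 continue | (k=4,j=2): S=119.0400, K−S=0.0000, hold=1.9124 ⇒ V=1.9124 continue | (k=4,j=3): S=164.8188, K−S=0.0000, hold=0.0000 ⇒ V=0.0000 continue | (k=4,j=4): S=228.2026, K−S=0.0000, hold=0.0000 ⇒ V=0.0000 continue  boundary S*=62.0962
step 3: (k=3,j=0): S=73.0671, K−S=20.5029, hold=21.7151 ⇒ V=21.7151 continue | (k=3,j=1): S=101.1663, K−S=0.0000, hold=7.0278 ⇒ V=7.0278 continue | (k=3,j=2): S=140.0715, K−S=0.0000, hold=0.9597 ⇒ V=0.9597 continue | (k=3,j=3): S=193.9384, K−S=0.0000, hold=0.0000 ⇒ V=0.0000 continue  boundary S*=-
step 2: (k=2,j=0): S=85.9764, K−S=7.5936, hold=14.3228 ⇒ V=14.3228 continue | (k=2,j=1): S=119.0400, K−S=0.0000, hold=3.9946 ⇒ V=3.9946 continue | (k=2,j=2): S=164.8188, K−S=0.0000, hold=0.4816 ⇒ V=0.4816 continue  boundary S*=-
step 1: (k=1,j=0): S=101.1663, K−S=0.0000, hold=9.1348 ⇒ V=9.1348 continue | (k=1,j=1): S=140.0715, K−S=0.0000, hold=2.2394 ⇒ V=2.2394 continue  boundary S*=-
step 0: (k=0,j=0): S=119.0400, K−S=0.0000, hold=5.6757 ⇒ V=5.6757 continue  boundary S*=-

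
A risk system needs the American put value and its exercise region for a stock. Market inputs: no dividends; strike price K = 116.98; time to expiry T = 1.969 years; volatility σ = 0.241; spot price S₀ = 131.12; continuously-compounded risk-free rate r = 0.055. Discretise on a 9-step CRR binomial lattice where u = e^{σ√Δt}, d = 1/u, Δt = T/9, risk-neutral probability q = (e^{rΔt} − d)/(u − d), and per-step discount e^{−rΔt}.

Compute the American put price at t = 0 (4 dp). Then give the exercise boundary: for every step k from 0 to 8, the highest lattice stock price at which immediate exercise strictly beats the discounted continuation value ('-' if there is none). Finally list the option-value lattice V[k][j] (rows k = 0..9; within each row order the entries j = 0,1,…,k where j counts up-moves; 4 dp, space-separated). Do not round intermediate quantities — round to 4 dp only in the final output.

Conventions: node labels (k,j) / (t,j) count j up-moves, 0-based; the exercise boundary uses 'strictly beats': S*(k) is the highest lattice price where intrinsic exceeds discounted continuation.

params: Δt=0.21878 u=1.11932 d=0.89340 q=0.52543 e^(-rΔt)=0.98804
t_9 payoffs: 69.4390 57.4166 42.3539 23.4821 0.0000 0.0000 0.0000 0.0000 0.0000 0.0000
t_8: node(8,0) S=53.2137 payoff=63.7663 vs cont=62.3671 → 63.7663 [stop]  node(8,1) S=66.6707 payoff=50.3093 vs cont=48.9102 → 50.3093 [stop]  node(8,2) S=83.5307 payoff=33.4493 vs cont=32.0501 → 33.4493 [stop]  node(8,3) S=104.6544 payoff=12.3256 vs cont=11.0106 → 12.3256 [stop]  node(8,4) S=131.1200 payoff=0.0000 vs cont=0.0000 → 0.0000 [wait]  node(8,5) S=164.2783 payoff=0.0000 vs cont=0.0000 → 0.0000 [wait]  node(8,6) S=205.8219 payoff=0.0000 vs cont=0.0000 → 0.0000 [wait]  node(8,7) S=257.8713 payoff=0.0000 vs cont=0.0000 → 0.0000 [wait]  node(8,8) S=323.0831 payoff=0.0000 vs cont=0.0000 → 0.0000 [wait]  ⇒ S*(8)=104.6544
t_7: node(7,0) S=59.5634 payoff=57.4166 vs cont=56.0175 → 57.4166 [stop]  node(7,1) S=74.6261 payoff=42.3539 vs cont=40.9548 → 42.3539 [stop]  node(7,2) S=93.4979 payoff=23.4821 vs cont=22.0829 → 23.4821 [stop]  node(7,3) S=117.1422 payoff=0.0000 vs cont=5.7794 → 5.7794 [wait]  node(7,4) S=146.7657 payoff=0.0000 vs cont=0.0000 → 0.0000 [wait]  node(7,5) S=183.8806 payoff=0.0000 vs cont=0.0000 → 0.0000 [wait]  node(7,6) S=230.3813 payoff=0.0000 vs cont=0.0000 → 0.0000 [wait]  node(7,7) S=288.6414 payoff=0.0000 vs cont=0.0000 → 0.0000 [wait]  ⇒ S*(7)=93.4979
t_6: node(6,0) S=66.6707 payoff=50.3093 vs cont=48.9102 → 50.3093 [stop]  node(6,1) S=83.5307 payoff=33.4493 vs cont=32.0501 → 33.4493 [stop]  node(6,2) S=104.6544 payoff=12.3256 vs cont=14.0109 → 14.0109 [wait]  node(6,3) S=131.1200 payoff=0.0000 vs cont=2.7099 → 2.7099 [wait]  node(6,4) S=164.2783 payoff=0.0000 vs cont=0.0000 → 0.0000 [wait]  node(6,5) S=205.8219 payoff=0.0000 vs cont=0.0000 → 0.0000 [wait]  node(6,6) S=257.8713 payoff=0.0000 vs cont=0.0000 → 0.0000 [wait]  ⇒ S*(6)=83.5307
t_5: node(5,0) S=74.6261 payoff=42.3539 vs cont=40.9548 → 42.3539 [stop]  node(5,1) S=93.4979 payoff=23.4821 vs cont=22.9579 → 23.4821 [stop]  node(5,2) S=117.1422 payoff=0.0000 vs cont=7.9765 → 7.9765 [wait]  node(5,3) S=146.7657 payoff=0.0000 vs cont=1.2707 → 1.2707 [wait]  node(5,4) S=183.8806 payoff=0.0000 vs cont=0.0000 → 0.0000 [wait]  node(5,5) S=230.3813 payoff=0.0000 vs cont=0.0000 → 0.0000 [wait]  ⇒ S*(5)=93.4979
t_4: node(4,0) S=83.5307 payoff=33.4493 vs cont=32.0501 → 33.4493 [stop]  node(4,1) S=104.6544 payoff=12.3256 vs cont=15.1516 → 15.1516 [wait]  node(4,2) S=131.1200 payoff=0.0000 vs cont=4.3998 → 4.3998 [wait]  node(4,3) S=164.2783 payoff=0.0000 vs cont=0.5958 → 0.5958 [wait]  node(4,4) S=205.8219 payoff=0.0000 vs cont=0.0000 → 0.0000 [wait]  ⇒ S*(4)=83.5307
t_3: node(3,0) S=93.4979 payoff=23.4821 vs cont=23.5500 → 23.5500 [wait]  node(3,1) S=117.1422 payoff=0.0000 vs cont=9.3886 → 9.3886 [wait]  node(3,2) S=146.7657 payoff=0.0000 vs cont=2.3723 → 2.3723 [wait]  node(3,3) S=183.8806 payoff=0.0000 vs cont=0.2794 → 0.2794 [wait]  ⇒ S*(3)=-
t_2: node(2,0) S=104.6544 payoff=12.3256 vs cont=15.9165 → 15.9165 [wait]  node(2,1) S=131.1200 payoff=0.0000 vs cont=5.6338 → 5.6338 [wait]  node(2,2) S=164.2783 payoff=0.0000 vs cont=1.2574 → 1.2574 [wait]  ⇒ S*(2)=-
t_1: node(1,0) S=117.1422 payoff=0.0000 vs cont=10.3879 → 10.3879 [wait]  node(1,1) S=146.7657 payoff=0.0000 vs cont=3.2945 → 3.2945 [wait]  ⇒ S*(1)=-
t_0: node(0,0) S=131.1200 payoff=0.0000 vs cont=6.5811 → 6.5811 [wait]  ⇒ S*(0)=-

price = 6.5811
boundary = - - - - 83.5307 93.4979 83.5307 93.4979 104.6544
tree:
6.5811
10.3879 3.2945
15.9165 5.6338 1.2574
23.5500 9.3886 2.3723 0.2794
33.4493 15.1516 4.3998 0.5958 0.0000
42.3539 23.4821 7.9765 1.2707 0.0000 0.0000
50.3093 33.4493 14.0109 2.7099 0.0000 0.0000 0.0000
57.4166 42.3539 23.4821 5.7794 0.0000 0.0000 0.0000 0.0000
63.7663 50.3093 33.4493 12.3256 0.0000 0.0000 0.0000 0.0000 0.0000
69.4390 57.4166 42.3539 23.4821 0.0000 0.0000 0.0000 0.0000 0.0000 0.0000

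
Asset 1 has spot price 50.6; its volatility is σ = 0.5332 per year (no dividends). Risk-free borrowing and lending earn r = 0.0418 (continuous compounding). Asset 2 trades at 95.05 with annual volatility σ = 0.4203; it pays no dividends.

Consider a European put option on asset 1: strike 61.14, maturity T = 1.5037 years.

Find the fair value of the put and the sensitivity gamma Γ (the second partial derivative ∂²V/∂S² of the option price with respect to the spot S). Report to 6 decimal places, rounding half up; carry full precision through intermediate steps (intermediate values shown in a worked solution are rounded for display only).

price = 17.496487
Γ = 0.011951

σ√T = 0.5332·√1.5037 = 0.653839
d₁ = (ln(S/K) + (r+σ²/2)T) / (σ√T) = (ln(50.6/61.14) + (0.0418+0.5332²/2)·1.5037) / 0.653839 = (-0.189215 + 0.276607) / 0.653839 = 0.133661
d₂ = d₁ − σ√T = 0.133661 − 0.653839 = -0.520178
e^{−rT} = 0.939080
N(−d₁) = 0.446835,  N(−d₂) = 0.698530
Put price V = K·e^{−rT}·N(−d₂) − S·N(−d₁) = 40.106361 − 22.609873 = 17.496487
φ(d₁) = (1/√(2π))·e^{−d₁²/2} = 0.395395
Γ = φ(d₁) / (S·σ·√T) = 0.011951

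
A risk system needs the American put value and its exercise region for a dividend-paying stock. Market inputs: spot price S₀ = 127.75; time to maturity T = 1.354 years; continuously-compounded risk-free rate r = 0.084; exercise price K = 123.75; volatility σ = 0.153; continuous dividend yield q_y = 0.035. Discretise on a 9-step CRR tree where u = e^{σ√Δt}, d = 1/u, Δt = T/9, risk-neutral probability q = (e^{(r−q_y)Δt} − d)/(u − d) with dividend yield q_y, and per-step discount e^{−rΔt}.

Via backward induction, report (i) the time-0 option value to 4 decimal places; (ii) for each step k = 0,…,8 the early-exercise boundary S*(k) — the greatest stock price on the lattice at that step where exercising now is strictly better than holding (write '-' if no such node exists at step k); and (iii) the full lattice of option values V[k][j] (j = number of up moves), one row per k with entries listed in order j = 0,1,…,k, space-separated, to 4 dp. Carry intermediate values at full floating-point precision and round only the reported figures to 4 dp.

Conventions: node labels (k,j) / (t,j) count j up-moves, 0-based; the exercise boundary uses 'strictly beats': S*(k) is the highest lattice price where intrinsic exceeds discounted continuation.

Δt=0.15044, u=1.06114, d=0.94238, q=0.54747, disc=e^(-rΔt)=0.98744
k=9 terminal: V=max(K-S,0) → 48.8633 39.4262 28.7997 16.8341 3.3607 0.0000 0.0000 0.0000 0.0000 0.0000
k=8: j=0 S=79.4653 intr=44.2847 cont=43.1480 V=44.2847[EX]; j=1 S=89.4795 intr=34.2705 cont=33.1864 V=34.2705[EX]; j=2 S=100.7556 intr=22.9944 cont=21.9695 V=22.9944[EX]; j=3 S=113.4528 intr=10.2972 cont=9.3390 V=10.2972[EX]; j=4 S=127.7500 intr=0.0000 cont=1.5017 V=1.5017[hold]; j=5 S=143.8490 intr=0.0000 cont=0.0000 V=0.0000[hold]; j=6 S=161.9767 intr=0.0000 cont=0.0000 V=0.0000[hold]; j=7 S=182.3889 intr=0.0000 cont=0.0000 V=0.0000[hold]; j=8 S=205.3735 intr=0.0000 cont=0.0000 V=0.0000[hold]  S*(8)=113.4528
k=7: j=0 S=84.3238 intr=39.4262 cont=38.3150 V=39.4262[EX]; j=1 S=94.9503 intr=28.7997 cont=27.7443 V=28.7997[EX]; j=2 S=106.9159 intr=16.8341 cont=15.8416 V=16.8341[EX]; j=3 S=120.3893 intr=3.3607 cont=5.4131 V=5.4131[hold]; j=4 S=135.5607 intr=0.0000 cont=0.6710 V=0.6710[hold]; j=5 S=152.6440 intr=0.0000 cont=0.0000 V=0.0000[hold]; j=6 S=171.8801 intr=0.0000 cont=0.0000 V=0.0000[hold]; j=7 S=193.5403 intr=0.0000 cont=0.0000 V=0.0000[hold]  S*(7)=106.9159
k=6: j=0 S=89.4795 intr=34.2705 cont=33.1864 V=34.2705[EX]; j=1 S=100.7556 intr=22.9944 cont=21.9695 V=22.9944[EX]; j=2 S=113.4528 intr=10.2972 cont=10.4486 V=10.4486[hold]; j=3 S=127.7500 intr=0.0000 cont=2.7816 V=2.7816[hold]; j=4 S=143.8490 intr=0.0000 cont=0.2998 V=0.2998[hold]; j=5 S=161.9767 intr=0.0000 cont=0.0000 V=0.0000[hold]; j=6 S=182.3889 intr=0.0000 cont=0.0000 V=0.0000[hold]  S*(6)=100.7556
k=5: j=0 S=94.9503 intr=28.7997 cont=27.7443 V=28.7997[EX]; j=1 S=106.9159 intr=16.8341 cont=15.9234 V=16.8341[EX]; j=2 S=120.3893 intr=3.3607 cont=6.1726 V=6.1726[hold]; j=3 S=135.5607 intr=0.0000 cont=1.4050 V=1.4050[hold]; j=4 S=152.6440 intr=0.0000 cont=0.1340 V=0.1340[hold]; j=5 S=171.8801 intr=0.0000 cont=0.0000 V=0.0000[hold]  S*(5)=106.9159
k=4: j=0 S=100.7556 intr=22.9944 cont=21.9695 V=22.9944[EX]; j=1 S=113.4528 intr=10.2972 cont=10.8592 V=10.8592[hold]; j=2 S=127.7500 intr=0.0000 cont=3.5178 V=3.5178[hold]; j=3 S=143.8490 intr=0.0000 cont=0.7003 V=0.7003[hold]; j=4 S=161.9767 intr=0.0000 cont=0.0599 V=0.0599[hold]  S*(4)=100.7556
k=3: j=0 S=106.9159 intr=16.8341 cont=16.1454 V=16.8341[EX]; j=1 S=120.3893 intr=3.3607 cont=6.7541 V=6.7541[hold]; j=2 S=135.5607 intr=0.0000 cont=1.9505 V=1.9505[hold]; j=3 S=152.6440 intr=0.0000 cont=0.3453 V=0.3453[hold]  S*(3)=106.9159
k=2: j=0 S=113.4528 intr=10.2972 cont=11.1735 V=11.1735[hold]; j=1 S=127.7500 intr=0.0000 cont=4.0724 V=4.0724[hold]; j=2 S=143.8490 intr=0.0000 cont=1.0582 V=1.0582[hold]  S*(2)=-
k=1: j=0 S=120.3893 intr=3.3607 cont=7.1944 V=7.1944[hold]; j=1 S=135.5607 intr=0.0000 cont=2.3918 V=2.3918[hold]  S*(1)=-
k=0: j=0 S=127.7500 intr=0.0000 cont=4.5078 V=4.5078[hold]  S*(0)=-

price = 4.5078
boundary = - - - 106.9159 100.7556 106.9159 100.7556 106.9159 113.4528
tree:
4.5078
7.1944 2.3918
11.1735 4.0724 1.0582
16.8341 6.7541 1.9505 0.3453
22.9944 10.8592 3.5178 0.7003 0.0599
28.7997 16.8341 6.1726 1.4050 0.1340 0.0000
34.2705 22.9944 10.4486 2.7816 0.2998 0.0000 0.0000
39.4262 28.7997 16.8341 5.4131 0.6710 0.0000 0.0000 0.0000
44.2847 34.2705 22.9944 10.2972 1.5017 0.0000 0.0000 0.0000 0.0000
48.8633 39.4262 28.7997 16.8341 3.3607 0.0000 0.0000 0.0000 0.0000 0.0000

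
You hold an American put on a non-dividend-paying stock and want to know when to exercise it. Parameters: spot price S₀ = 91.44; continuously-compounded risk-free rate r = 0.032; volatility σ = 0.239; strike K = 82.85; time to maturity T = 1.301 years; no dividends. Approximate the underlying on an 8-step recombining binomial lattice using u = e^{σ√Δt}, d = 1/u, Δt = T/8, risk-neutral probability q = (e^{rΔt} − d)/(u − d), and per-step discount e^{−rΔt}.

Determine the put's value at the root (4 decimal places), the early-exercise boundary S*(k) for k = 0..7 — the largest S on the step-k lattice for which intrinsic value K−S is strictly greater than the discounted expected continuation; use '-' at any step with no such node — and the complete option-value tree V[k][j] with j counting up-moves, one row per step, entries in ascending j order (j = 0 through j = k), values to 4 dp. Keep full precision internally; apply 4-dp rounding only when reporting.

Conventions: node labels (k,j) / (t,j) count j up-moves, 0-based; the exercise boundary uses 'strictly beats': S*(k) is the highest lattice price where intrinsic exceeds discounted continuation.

price = 4.8831
boundary = - - - - 62.1878 56.4739 62.1878 68.4799
tree:
4.8831
7.3463 2.4994
10.7405 4.0681 0.9751
15.1874 6.4571 1.7494 0.2200
20.6622 9.9343 3.0877 0.4449 0.0000
26.3761 14.6932 5.3342 0.8997 0.0000 0.0000
31.5651 20.6622 8.9466 1.8194 0.0000 0.0000 0.0000
36.2772 26.3761 14.3701 3.6796 0.0000 0.0000 0.0000 0.0000
40.5564 31.5651 20.6622 7.4414 0.0000 0.0000 0.0000 0.0000 0.0000

Δt=0.16262  u=1.10118  d=0.90812  q=0.50295  discount=0.99481
step 8 (expiry): payoffs max(K−S,0) = 40.5564 31.5651 20.6622 7.4414 0.0000 0.0000 0.0000 0.0000 0.0000
step 7: (k=7,j=0): S=46.5728, K−S=36.2772, hold=35.8472 ⇒ V=36.2772 exercise | (k=7,j=1): S=56.4739, K−S=26.3761, hold=25.9461 ⇒ V=26.3761 exercise | (k=7,j=2): S=68.4799, K−S=14.3701, hold=13.9401 ⇒ V=14.3701 exercise | (k=7,j=3): S=83.0383, K−S=0.0000, hold=3.6796 ⇒ V=3.6796 continue | (k=7,j=4): S=100.6918, K−S=0.0000, hold=0.0000 ⇒ V=0.0000 continue | (k=7,j=5): S=122.0983, K−S=0.0000, hold=0.0000 ⇒ V=0.0000 continue | (k=7,j=6): S=148.0556, K−S=0.0000, hold=0.0000 ⇒ V=0.0000 continue | (k=7,j=7): S=179.5314, K−S=0.0000, hold=0.0000 ⇒ V=0.0000 continue  boundary S*=68.4799
step 6: (k=6,j=0): S=51.2849, K−S=31.5651, hold=31.1350 ⇒ V=31.5651 exercise | (k=6,j=1): S=62.1878, K−S=20.6622, hold=20.2322 ⇒ V=20.6622 exercise | (k=6,j=2): S=75.4086, K−S=7.4414, hold=8.9466 ⇒ V=8.9466 continue | (k=6,j=3): S=91.4400, K−S=0.0000, hold=1.8194 ⇒ V=1.8194 continue | (k=6,j=4): S=110.8796, K−S=0.0000, hold=0.0000 ⇒ V=0.0000 continue | (k=6,j=5): S=134.4520, K−S=0.0000, hold=0.0000 ⇒ V=0.0000 continue | (k=6,j=6): S=163.0357, K−S=0.0000, hold=0.0000 ⇒ V=0.0000 continue  boundary S*=62.1878
step 5: (k=5,j=0): S=56.4739, K−S=26.3761, hold=25.9461 ⇒ V=26.3761 exercise | (k=5,j=1): S=68.4799, K−S=14.3701, hold=14.6932 ⇒ V=14.6932 continue | (k=5,j=2): S=83.0383, K−S=0.0000, hold=5.3342 ⇒ V=5.3342 continue | (k=5,j=3): S=100.6918, K−S=0.0000, hold=0.8997 ⇒ V=0.8997 continue | (k=5,j=4): S=122.0983, K−S=0.0000, hold=0.0000 ⇒ V=0.0000 continue | (k=5,j=5): S=148.0556, K−S=0.0000, hold=0.0000 ⇒ V=0.0000 continue  boundary S*=56.4739
step 4: (k=4,j=0): S=62.1878, K−S=20.6622, hold=20.3938 ⇒ V=20.6622 exercise | (k=4,j=1): S=75.4086, K−S=7.4414, hold=9.9343 ⇒ V=9.9343 continue | (k=4,j=2): S=91.4400, K−S=0.0000, hold=3.0877 ⇒ V=3.0877 continue | (k=4,j=3): S=110.8796, K−S=0.0000, hold=0.4449 ⇒ V=0.4449 continue | (k=4,j=4): S=134.4520, K−S=0.0000, hold=0.0000 ⇒ V=0.0000 continue  boundary S*=62.1878
step 3: (k=3,j=0): S=68.4799, K−S=14.3701, hold=15.1874 ⇒ V=15.1874 continue | (k=3,j=1): S=83.0383, K−S=0.0000, hold=6.4571 ⇒ V=6.4571 continue | (k=3,j=2): S=100.6918, K−S=0.0000, hold=1.7494 ⇒ V=1.7494 continue | (k=3,j=3): S=122.0983, K−S=0.0000, hold=0.2200 ⇒ V=0.2200 continue  boundary S*=-
step 2: (k=2,j=0): S=75.4086, K−S=7.4414, hold=10.7405 ⇒ V=10.7405 continue | (k=2,j=1): S=91.4400, K−S=0.0000, hold=4.0681 ⇒ V=4.0681 continue | (k=2,j=2): S=110.8796, K−S=0.0000, hold=0.9751 ⇒ V=0.9751 continue  boundary S*=-
step 1: (k=1,j=0): S=83.0383, K−S=0.0000, hold=7.3463 ⇒ V=7.3463 continue | (k=1,j=1): S=100.6918, K−S=0.0000, hold=2.4994 ⇒ V=2.4994 continue  boundary S*=-
step 0: (k=0,j=0): S=91.4400, K−S=0.0000, hold=4.8831 ⇒ V=4.8831 continue  boundary S*=-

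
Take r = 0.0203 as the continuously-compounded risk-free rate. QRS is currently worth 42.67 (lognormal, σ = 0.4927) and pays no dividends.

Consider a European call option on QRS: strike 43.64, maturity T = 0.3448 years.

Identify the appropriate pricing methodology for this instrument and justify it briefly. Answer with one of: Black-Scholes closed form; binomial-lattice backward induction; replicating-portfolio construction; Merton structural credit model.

Key observation: with QRS following a GBM at constant σ and r, the European call struck at 43.64 prices in closed form — nothing here needs a stepwise model or a balance sheet.

framework: Black-Scholes closed form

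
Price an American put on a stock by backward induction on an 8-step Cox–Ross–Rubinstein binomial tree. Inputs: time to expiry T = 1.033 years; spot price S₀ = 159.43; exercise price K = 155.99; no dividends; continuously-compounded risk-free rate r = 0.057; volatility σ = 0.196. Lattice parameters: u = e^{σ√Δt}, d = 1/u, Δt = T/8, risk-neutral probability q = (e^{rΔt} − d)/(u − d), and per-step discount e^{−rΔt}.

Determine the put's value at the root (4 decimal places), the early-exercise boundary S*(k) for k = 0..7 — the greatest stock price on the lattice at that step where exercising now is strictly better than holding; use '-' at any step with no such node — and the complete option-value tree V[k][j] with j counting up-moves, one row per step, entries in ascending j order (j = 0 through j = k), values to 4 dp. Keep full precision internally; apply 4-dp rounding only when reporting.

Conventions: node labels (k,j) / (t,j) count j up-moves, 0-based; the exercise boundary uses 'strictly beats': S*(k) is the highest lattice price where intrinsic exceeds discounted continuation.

price = 7.6662
boundary = - - - 129.0646 120.2873 129.0646 138.4825 129.0646
tree:
7.6662
12.0586 3.9512
18.3603 6.7436 1.5769
26.9254 11.1635 2.9921 0.3677
35.7027 17.7781 5.5640 0.7962 0.0000
43.8832 26.9254 10.0668 1.7241 0.0000 0.0000
51.5073 35.7027 17.5075 3.7335 0.0000 0.0000 0.0000
58.6129 43.8832 26.9254 8.0848 0.0000 0.0000 0.0000 0.0000
65.2353 51.5073 35.7027 17.5075 0.0000 0.0000 0.0000 0.0000 0.0000

Δt=0.12912  u=1.07297  d=0.93199  q=0.53480  discount=0.99267
step 8 (expiry): payoffs max(K−S,0) = 65.2353 51.5073 35.7027 17.5075 0.0000 0.0000 0.0000 0.0000 0.0000
step 7: (k=7,j=0): S=97.3771, K−S=58.6129, hold=57.4690 ⇒ V=58.6129 exercise | (k=7,j=1): S=112.1068, K−S=43.8832, hold=42.7393 ⇒ V=43.8832 exercise | (k=7,j=2): S=129.0646, K−S=26.9254, hold=25.7815 ⇒ V=26.9254 exercise | (k=7,j=3): S=148.5876, K−S=7.4024, hold=8.0848 ⇒ V=8.0848 continue | (k=7,j=4): S=171.0636, K−S=0.0000, hold=0.0000 ⇒ V=0.0000 continue | (k=7,j=5): S=196.9395, K−S=0.0000, hold=0.0000 ⇒ V=0.0000 continue | (k=7,j=6): S=226.7295, K−S=0.0000, hold=0.0000 ⇒ V=0.0000 continue | (k=7,j=7): S=261.0257, K−S=0.0000, hold=0.0000 ⇒ V=0.0000 continue  boundary S*=129.0646
step 6: (k=6,j=0): S=104.4827, K−S=51.5073, hold=50.3634 ⇒ V=51.5073 exercise | (k=6,j=1): S=120.2873, K−S=35.7027, hold=34.5589 ⇒ V=35.7027 exercise | (k=6,j=2): S=138.4825, K−S=17.5075, hold=16.7259 ⇒ V=17.5075 exercise | (k=6,j=3): S=159.4300, K−S=0.0000, hold=3.7335 ⇒ V=3.7335 continue | (k=6,j=4): S=183.5461, K−S=0.0000, hold=0.0000 ⇒ V=0.0000 continue | (k=6,j=5): S=211.3102, K−S=0.0000, hold=0.0000 ⇒ V=0.0000 continue | (k=6,j=6): S=243.2740, K−S=0.0000, hold=0.0000 ⇒ V=0.0000 continue  boundary S*=138.4825
step 5: (k=5,j=0): S=112.1068, K−S=43.8832, hold=42.7393 ⇒ V=43.8832 exercise | (k=5,j=1): S=129.0646, K−S=26.9254, hold=25.7815 ⇒ V=26.9254 exercise | (k=5,j=2): S=148.5876, K−S=7.4024, hold=10.0668 ⇒ V=10.0668 continue | (k=5,j=3): S=171.0636, K−S=0.0000, hold=1.7241 ⇒ V=1.7241 continue | (k=5,j=4): S=196.9395, K−S=0.0000, hold=0.0000 ⇒ V=0.0000 continue | (k=5,j=5): S=226.7295, K−S=0.0000, hold=0.0000 ⇒ V=0.0000 continue  boundary S*=129.0646
step 4: (k=4,j=0): S=120.2873, K−S=35.7027, hold=34.5589 ⇒ V=35.7027 exercise | (k=4,j=1): S=138.4825, K−S=17.5075, hold=17.7781 ⇒ V=17.7781 continue | (k=4,j=2): S=159.4300, K−S=0.0000, hold=5.5640 ⇒ V=5.5640 continue | (k=4,j=3): S=183.5461, K−S=0.0000, hold=0.7962 ⇒ V=0.7962 continue | (k=4,j=4): S=211.3102, K−S=0.0000, hold=0.0000 ⇒ V=0.0000 continue  boundary S*=120.2873
step 3: (k=3,j=0): S=129.0646, K−S=26.9254, hold=25.9251 ⇒ V=26.9254 exercise | (k=3,j=1): S=148.5876, K−S=7.4024, hold=11.1635 ⇒ V=11.1635 continue | (k=3,j=2): S=171.0636, K−S=0.0000, hold=2.9921 ⇒ V=2.9921 continue | (k=3,j=3): S=196.9395, K−S=0.0000, hold=0.3677 ⇒ V=0.3677 continue  boundary S*=129.0646
step 2: (k=2,j=0): S=138.4825, K−S=17.5075, hold=18.3603 ⇒ V=18.3603 continue | (k=2,j=1): S=159.4300, K−S=0.0000, hold=6.7436 ⇒ V=6.7436 continue | (k=2,j=2): S=183.5461, K−S=0.0000, hold=1.5769 ⇒ V=1.5769 continue  boundary S*=-
step 1: (k=1,j=0): S=148.5876, K−S=7.4024, hold=12.0586 ⇒ V=12.0586 continue | (k=1,j=1): S=171.0636, K−S=0.0000, hold=3.9512 ⇒ V=3.9512 continue  boundary S*=-
step 0: (k=0,j=0): S=159.4300, K−S=0.0000, hold=7.6662 ⇒ V=7.6662 continue  boundary S*=-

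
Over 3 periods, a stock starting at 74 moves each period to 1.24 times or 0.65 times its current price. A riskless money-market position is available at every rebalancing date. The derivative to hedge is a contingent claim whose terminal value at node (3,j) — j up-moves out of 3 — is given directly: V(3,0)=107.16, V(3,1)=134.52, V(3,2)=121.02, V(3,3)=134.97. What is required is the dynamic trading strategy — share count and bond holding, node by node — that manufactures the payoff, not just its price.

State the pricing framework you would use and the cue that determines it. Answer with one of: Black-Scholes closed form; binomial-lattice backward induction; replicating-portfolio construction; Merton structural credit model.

Key observation: since the answer must list Δ and B at each node of the 1.24/0.65 lattice on 74, the replicating-portfolio method — solving the two-state system at every node — is the one that applies.

framework: replicating-portfolio construction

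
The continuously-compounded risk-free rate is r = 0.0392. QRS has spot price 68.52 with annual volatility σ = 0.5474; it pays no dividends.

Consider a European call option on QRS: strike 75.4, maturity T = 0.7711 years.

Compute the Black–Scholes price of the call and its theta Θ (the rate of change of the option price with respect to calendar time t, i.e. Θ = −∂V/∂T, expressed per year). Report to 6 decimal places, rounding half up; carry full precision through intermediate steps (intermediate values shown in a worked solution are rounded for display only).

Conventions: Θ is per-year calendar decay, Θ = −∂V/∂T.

σ√T = 0.5474·√0.7711 = 0.480685
d₁ = (ln(S/K) + (r+σ²/2)T) / (σ√T) = (ln(68.52/75.4) + (0.0392+0.5474²/2)·0.7711) / 0.480685 = (-0.095682 + 0.145756) / 0.480685 = 0.104173
d₂ = d₁ − σ√T = 0.104173 − 0.480685 = -0.376512
e^{−rT} = 0.970225
N(d₁) = 0.541484,  N(d₂) = 0.353268
Call price V = S·N(d₁) − K·e^{−rT}·N(d₂) = 37.102480 − 25.843335 = 11.259146
φ(d₁) = (1/√(2π))·e^{−d₁²/2} = 0.396783
Θ = −S·φ(d₁)·σ/(2√T) − r·K·e^{−rT}·N(d₂) = −8.474038 − 1.013059 = -9.487096

price = 11.259146
Θ = -9.487096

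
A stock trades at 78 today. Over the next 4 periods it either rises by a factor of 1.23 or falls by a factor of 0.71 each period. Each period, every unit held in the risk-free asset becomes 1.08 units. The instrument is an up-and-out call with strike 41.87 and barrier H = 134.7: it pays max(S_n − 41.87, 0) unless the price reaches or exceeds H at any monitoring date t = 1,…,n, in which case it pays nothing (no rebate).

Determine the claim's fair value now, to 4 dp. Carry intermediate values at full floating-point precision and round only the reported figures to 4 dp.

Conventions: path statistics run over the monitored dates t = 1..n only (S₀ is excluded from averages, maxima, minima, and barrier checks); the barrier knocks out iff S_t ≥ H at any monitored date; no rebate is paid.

Risk-neutral up-probability p* = (R−d)/(u−d) = (1.08−0.71)/(1.23−0.71) = 0.7115; the claim prices as the p*-weighted sum of path payoffs discounted by R^4.
Enumerate all 2^4 = 16 price paths (U = up ×1.23, D = down ×0.71); each path with k up-moves has probability p*^k·(1−p*)^(4−k).
DDDD: M=55.3800, payoff=0.0000, prob=0.006924
UDDD: M=95.9400, payoff=0.0000, prob=0.017079
DUDD: M=68.1174, payoff=0.0000, prob=0.017079
UUDD: M=118.0062, payoff=17.6169, prob=0.042128
DDUD: M=55.3800, payoff=0.0000, prob=0.017079
UDUD: M=95.9400, payoff=17.6169, prob=0.042128
DUUD: M=83.7844, payoff=17.6169, prob=0.042128
UUUD: M=145.1476, payoff=0.0000, prob=0.103916
DDDU: M=55.3800, payoff=0.0000, prob=0.017079
UDDU: M=95.9400, payoff=17.6169, prob=0.042128
DUDU: M=68.1174, payoff=17.6169, prob=0.042128
UUDU: M=118.0062, payoff=61.1848, prob=0.103916
DDUU: M=59.4869, payoff=17.6169, prob=0.042128
UDUU: M=103.0548, payoff=61.1848, prob=0.103916
DUUU: M=103.0548, payoff=61.1848, prob=0.103916
UUUU: M=178.5316, payoff=0.0000, prob=0.256327
Price = Σ prob·payoff / R^4 = 23.527284 / 1.360489 = 17.2933

price = 17.2933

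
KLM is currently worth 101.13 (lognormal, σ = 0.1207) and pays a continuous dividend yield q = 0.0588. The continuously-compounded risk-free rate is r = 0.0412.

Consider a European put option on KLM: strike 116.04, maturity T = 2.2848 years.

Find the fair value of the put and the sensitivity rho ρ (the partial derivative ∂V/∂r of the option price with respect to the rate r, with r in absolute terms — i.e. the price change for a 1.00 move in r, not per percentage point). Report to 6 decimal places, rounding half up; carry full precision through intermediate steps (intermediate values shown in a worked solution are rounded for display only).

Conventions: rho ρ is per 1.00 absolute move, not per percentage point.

σ√T = 0.1207·√2.2848 = 0.182445
d₁ = (ln(S/K) + (r−q+σ²/2)T) / (σ√T) = (ln(101.13/116.04) + (0.0412−0.0588+0.1207²/2)·2.2848) / 0.182445 = (-0.137528 − 0.023569) / 0.182445 = -0.882994
d₂ = d₁ − σ√T = -0.882994 − 0.182445 = -1.065439
e^{−rT} = 0.910161
e^{−qT} = 0.874287
N(−d₁) = 0.811380,  N(−d₂) = 0.856661
Put price V = K·e^{−rT}·N(−d₂) − S·e^{−qT}·N(−d₁) = 90.476348 − 71.739538 = 18.736810
ρ = −K·T·e^{−rT}·N(−d₂) = -206.720360

price = 18.736810
ρ = -206.720360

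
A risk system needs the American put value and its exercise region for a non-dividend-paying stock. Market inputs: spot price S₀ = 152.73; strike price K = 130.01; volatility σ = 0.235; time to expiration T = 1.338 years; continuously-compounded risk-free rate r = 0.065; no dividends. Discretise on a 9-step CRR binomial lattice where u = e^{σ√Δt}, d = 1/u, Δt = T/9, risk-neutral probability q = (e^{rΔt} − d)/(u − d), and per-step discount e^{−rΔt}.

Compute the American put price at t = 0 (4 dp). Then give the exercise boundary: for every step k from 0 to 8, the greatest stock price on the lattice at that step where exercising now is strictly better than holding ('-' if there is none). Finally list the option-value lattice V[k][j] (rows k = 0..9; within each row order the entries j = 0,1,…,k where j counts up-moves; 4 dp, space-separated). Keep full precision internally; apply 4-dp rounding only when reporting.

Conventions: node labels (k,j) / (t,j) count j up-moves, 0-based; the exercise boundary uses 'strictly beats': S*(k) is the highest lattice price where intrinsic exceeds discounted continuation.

price = 4.0646
boundary = - - - - 106.2966 97.0885 106.2966 97.0885 106.2966
tree:
4.0646
6.5997 1.8986
10.4398 3.3270 0.6711
16.0175 5.7017 1.2893 0.1371
23.7134 9.5097 2.4410 0.2951 0.0000
32.9215 15.3360 4.5349 0.6352 0.0000 0.0000
41.3319 23.7134 8.2134 1.3672 0.0000 0.0000 0.0000
49.0137 32.9215 14.3477 2.9427 0.0000 0.0000 0.0000 0.0000
56.0301 41.3319 23.7134 6.3337 0.0000 0.0000 0.0000 0.0000 0.0000
62.4386 49.0137 32.9215 13.6321 0.0000 0.0000 0.0000 0.0000 0.0000 0.0000

params: Δt=0.14867 u=1.09484 d=0.91337 q=0.53087 e^(-rΔt)=0.99038
t_9 payoffs: 62.4386 49.0137 32.9215 13.6321 0.0000 0.0000 0.0000 0.0000 0.0000 0.0000
t_8: node(8,0) S=73.9799 payoff=56.0301 vs cont=54.7798 → 56.0301 [stop]  node(8,1) S=88.6781 payoff=41.3319 vs cont=40.0816 → 41.3319 [stop]  node(8,2) S=106.2966 payoff=23.7134 vs cont=22.4632 → 23.7134 [stop]  node(8,3) S=127.4154 payoff=2.5946 vs cont=6.3337 → 6.3337 [wait]  node(8,4) S=152.7300 payoff=0.0000 vs cont=0.0000 → 0.0000 [wait]  node(8,5) S=183.0741 payoff=0.0000 vs cont=0.0000 → 0.0000 [wait]  node(8,6) S=219.4469 payoff=0.0000 vs cont=0.0000 → 0.0000 [wait]  node(8,7) S=263.0462 payoff=0.0000 vs cont=0.0000 → 0.0000 [wait]  node(8,8) S=315.3078 payoff=0.0000 vs cont=0.0000 → 0.0000 [wait]  ⇒ S*(8)=106.2966
t_7: node(7,0) S=80.9963 payoff=49.0137 vs cont=47.7634 → 49.0137 [stop]  node(7,1) S=97.0885 payoff=32.9215 vs cont=31.6712 → 32.9215 [stop]  node(7,2) S=116.3779 payoff=13.6321 vs cont=14.3477 → 14.3477 [wait]  node(7,3) S=139.4996 payoff=0.0000 vs cont=2.9427 → 2.9427 [wait]  node(7,4) S=167.2152 payoff=0.0000 vs cont=0.0000 → 0.0000 [wait]  node(7,5) S=200.4372 payoff=0.0000 vs cont=0.0000 → 0.0000 [wait]  node(7,6) S=240.2596 payoff=0.0000 vs cont=0.0000 → 0.0000 [wait]  node(7,7) S=287.9940 payoff=0.0000 vs cont=0.0000 → 0.0000 [wait]  ⇒ S*(7)=97.0885
t_6: node(6,0) S=88.6781 payoff=41.3319 vs cont=40.0816 → 41.3319 [stop]  node(6,1) S=106.2966 payoff=23.7134 vs cont=22.8394 → 23.7134 [stop]  node(6,2) S=127.4154 payoff=2.5946 vs cont=8.2134 → 8.2134 [wait]  node(6,3) S=152.7300 payoff=0.0000 vs cont=1.3672 → 1.3672 [wait]  node(6,4) S=183.0741 payoff=0.0000 vs cont=0.0000 → 0.0000 [wait]  node(6,5) S=219.4469 payoff=0.0000 vs cont=0.0000 → 0.0000 [wait]  node(6,6) S=263.0462 payoff=0.0000 vs cont=0.0000 → 0.0000 [wait]  ⇒ S*(6)=106.2966
t_5: node(5,0) S=97.0885 payoff=32.9215 vs cont=31.6712 → 32.9215 [stop]  node(5,1) S=116.3779 payoff=13.6321 vs cont=15.3360 → 15.3360 [wait]  node(5,2) S=139.4996 payoff=0.0000 vs cont=4.5349 → 4.5349 [wait]  node(5,3) S=167.2152 payoff=0.0000 vs cont=0.6352 → 0.6352 [wait]  node(5,4) S=200.4372 payoff=0.0000 vs cont=0.0000 → 0.0000 [wait]  node(5,5) S=240.2596 payoff=0.0000 vs cont=0.0000 → 0.0000 [wait]  ⇒ S*(5)=97.0885
t_4: node(4,0) S=106.2966 payoff=23.7134 vs cont=23.3590 → 23.7134 [stop]  node(4,1) S=127.4154 payoff=2.5946 vs cont=9.5097 → 9.5097 [wait]  node(4,2) S=152.7300 payoff=0.0000 vs cont=2.4410 → 2.4410 [wait]  node(4,3) S=183.0741 payoff=0.0000 vs cont=0.2951 → 0.2951 [wait]  node(4,4) S=219.4469 payoff=0.0000 vs cont=0.0000 → 0.0000 [wait]  ⇒ S*(4)=106.2966
t_3: node(3,0) S=116.3779 payoff=13.6321 vs cont=16.0175 → 16.0175 [wait]  node(3,1) S=139.4996 payoff=0.0000 vs cont=5.7017 → 5.7017 [wait]  node(3,2) S=167.2152 payoff=0.0000 vs cont=1.2893 → 1.2893 [wait]  node(3,3) S=200.4372 payoff=0.0000 vs cont=0.1371 → 0.1371 [wait]  ⇒ S*(3)=-
t_2: node(2,0) S=127.4154 payoff=2.5946 vs cont=10.4398 → 10.4398 [wait]  node(2,1) S=152.7300 payoff=0.0000 vs cont=3.3270 → 3.3270 [wait]  node(2,2) S=183.0741 payoff=0.0000 vs cont=0.6711 → 0.6711 [wait]  ⇒ S*(2)=-
t_1: node(1,0) S=139.4996 payoff=0.0000 vs cont=6.5997 → 6.5997 [wait]  node(1,1) S=167.2152 payoff=0.0000 vs cont=1.8986 → 1.8986 [wait]  ⇒ S*(1)=-
t_0: node(0,0) S=152.7300 payoff=0.0000 vs cont=4.0646 → 4.0646 [wait]  ⇒ S*(0)=-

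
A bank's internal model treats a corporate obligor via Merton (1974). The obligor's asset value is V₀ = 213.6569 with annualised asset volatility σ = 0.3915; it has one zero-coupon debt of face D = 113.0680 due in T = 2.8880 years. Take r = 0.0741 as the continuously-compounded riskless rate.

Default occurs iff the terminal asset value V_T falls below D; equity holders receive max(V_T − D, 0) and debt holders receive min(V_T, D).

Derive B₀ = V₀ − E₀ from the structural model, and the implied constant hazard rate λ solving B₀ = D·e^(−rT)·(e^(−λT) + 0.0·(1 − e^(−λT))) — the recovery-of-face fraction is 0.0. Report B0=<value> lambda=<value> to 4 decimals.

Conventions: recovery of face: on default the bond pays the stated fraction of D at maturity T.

Apply the equity-as-call identities (strike 113.0680, horizon 2.8880 years):
d₁ = [ln(V₀/D) + (r + σ²/2)T] / (σ√T)
   = [ln(213.6569/113.0680) + (0.0741 + 0.5·0.3915²)·2.8880] / (0.3915·√2.8880)
   = [0.636382 + 0.435326] / 0.665320 = 1.610817
d₂ = d₁ − σ√T = 1.610817 − 0.665320 = 0.945497
N(d₁) = 0.946390,  N(d₂) = 0.827797,  e^(−rT) = 0.807348
E₀ = V₀·N(d₁) − D·e^(−rT)·N(d₂)
   = 213.6569·0.946390 − 113.0680·0.807348·0.827797 = 126.637141
B₀ = V₀ − E₀ = 213.6569 − 126.637141 = 87.019759
e^(−λT) = (B₀·e^(rT)/D − 0)/(1 − 0) = (87.0198·1.238624/113.0680 − 0)/1 = 0.95327398
λ = −ln(0.95327398)/2.8880 = 0.016570

B0=87.0198 lambda=0.0166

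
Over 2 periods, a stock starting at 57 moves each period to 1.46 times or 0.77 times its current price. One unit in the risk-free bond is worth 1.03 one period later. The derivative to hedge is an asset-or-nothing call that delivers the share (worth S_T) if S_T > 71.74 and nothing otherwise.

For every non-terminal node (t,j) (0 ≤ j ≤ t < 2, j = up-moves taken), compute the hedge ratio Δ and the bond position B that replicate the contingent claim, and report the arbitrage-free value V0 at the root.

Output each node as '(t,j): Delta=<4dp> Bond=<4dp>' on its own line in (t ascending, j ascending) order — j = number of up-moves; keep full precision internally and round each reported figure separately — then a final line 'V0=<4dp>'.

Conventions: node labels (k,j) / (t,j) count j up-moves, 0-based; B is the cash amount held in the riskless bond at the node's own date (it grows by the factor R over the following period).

No-arbitrage ⇒ martingale measure with p* = (R−d)/(u−d) = 0.3768.
Payoffs at expiry: V(2,0)=0.0000, V(2,1)=0.0000, V(2,2)=121.5012
(1,0): S=43.8900. Δ = (V_up−V_dn)/(S_up−S_dn) = (0.0000−0.0000)/(64.0794−33.7953) = 0.0000. V = [p*·0.0000 + (1−p*)·0.0000]/1.03 = 0.0000. B = V − Δ·S = 0.0000.
(1,1): S=83.2200. Δ = (V_up−V_dn)/(S_up−S_dn) = (121.5012−0.0000)/(121.5012−64.0794) = 2.1159. V = [p*·121.5012 + (1−p*)·0.0000]/1.03 = 44.4496. B = V − Δ·S = -131.6391.
(0,0): S=57.0000. Δ = (V_up−V_dn)/(S_up−S_dn) = (44.4496−0.0000)/(83.2200−43.8900) = 1.1302. V = [p*·44.4496 + (1−p*)·0.0000]/1.03 = 16.2613. B = V − Δ·S = -48.1584.
Sanity check at the root: Δ(0,0)·S0 + B(0,0) reproduces V0 = 16.2613.

(0,0): Delta=1.1302 Bond=-48.1584
(1,0): Delta=0.0000 Bond=0.0000
(1,1): Delta=2.1159 Bond=-131.6391
V0=16.2613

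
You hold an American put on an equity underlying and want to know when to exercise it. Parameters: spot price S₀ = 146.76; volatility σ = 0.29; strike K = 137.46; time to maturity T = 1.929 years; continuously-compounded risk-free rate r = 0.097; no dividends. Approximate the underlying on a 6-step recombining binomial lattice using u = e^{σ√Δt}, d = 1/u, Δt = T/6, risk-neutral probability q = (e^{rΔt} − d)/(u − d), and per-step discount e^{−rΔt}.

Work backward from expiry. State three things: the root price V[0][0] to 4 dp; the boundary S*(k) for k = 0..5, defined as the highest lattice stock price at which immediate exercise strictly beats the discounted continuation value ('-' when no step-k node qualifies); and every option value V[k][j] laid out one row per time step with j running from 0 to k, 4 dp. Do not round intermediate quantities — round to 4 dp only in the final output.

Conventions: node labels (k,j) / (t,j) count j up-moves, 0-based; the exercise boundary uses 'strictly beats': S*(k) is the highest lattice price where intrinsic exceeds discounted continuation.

price = 10.2711
boundary = - - 105.6290 89.6130 105.6290 89.6130
tree:
10.2711
18.3999 4.3365
31.8310 8.6757 1.1031
47.8470 16.9208 2.5566 0.0000
61.4346 31.8310 5.9256 0.0000 0.0000
72.9620 47.8470 13.7338 0.0000 0.0000 0.0000
82.7415 61.4346 31.8310 0.0000 0.0000 0.0000 0.0000

Δt=0.32150  u=1.17872  d=0.84837  q=0.55487  discount=0.96930
step 6 (expiry): payoffs max(K−S,0) = 82.7415 61.4346 31.8310 0.0000 0.0000 0.0000 0.0000
step 5: (k=5,j=0): S=64.4980, K−S=72.9620, hold=68.7414 ⇒ V=72.9620 exercise | (k=5,j=1): S=89.6130, K−S=47.8470, hold=43.6264 ⇒ V=47.8470 exercise | (k=5,j=2): S=124.5075, K−S=12.9525, hold=13.7338 ⇒ V=13.7338 continue | (k=5,j=3): S=172.9896, K−S=0.0000, hold=0.0000 ⇒ V=0.0000 continue | (k=5,j=4): S=240.3502, K−S=0.0000, hold=0.0000 ⇒ V=0.0000 continue | (k=5,j=5): S=333.9404, K−S=0.0000, hold=0.0000 ⇒ V=0.0000 continue  boundary S*=89.6130
step 4: (k=4,j=0): S=76.0254, K−S=61.4346, hold=57.2140 ⇒ V=61.4346 exercise | (k=4,j=1): S=105.6290, K−S=31.8310, hold=28.0306 ⇒ V=31.8310 exercise | (k=4,j=2): S=146.7600, K−S=0.0000, hold=5.9256 ⇒ V=5.9256 continue | (k=4,j=3): S=203.9070, K−S=0.0000, hold=0.0000 ⇒ V=0.0000 continue | (k=4,j=4): S=283.3066, K−S=0.0000, hold=0.0000 ⇒ V=0.0000 continue  boundary S*=105.6290
step 3: (k=3,j=0): S=89.6130, K−S=47.8470, hold=43.6264 ⇒ V=47.8470 exercise | (k=3,j=1): S=124.5075, K−S=12.9525, hold=16.9208 ⇒ V=16.9208 continue | (k=3,j=2): S=172.9896, K−S=0.0000, hold=2.5566 ⇒ V=2.5566 continue | (k=3,j=3): S=240.3502, K−S=0.0000, hold=0.0000 ⇒ V=0.0000 continue  boundary S*=89.6130
step 2: (k=2,j=0): S=105.6290, K−S=31.8310, hold=29.7447 ⇒ V=31.8310 exercise | (k=2,j=1): S=146.7600, K−S=0.0000, hold=8.6757 ⇒ V=8.6757 continue | (k=2,j=2): S=203.9070, K−S=0.0000, hold=1.1031 ⇒ V=1.1031 continue  boundary S*=105.6290
step 1: (k=1,j=0): S=124.5075, K−S=12.9525, hold=18.3999 ⇒ V=18.3999 continue | (k=1,j=1): S=172.9896, K−S=0.0000, hold=4.3365 ⇒ V=4.3365 continue  boundary S*=-
step 0: (k=0,j=0): S=146.7600, K−S=0.0000, hold=10.2711 ⇒ V=10.2711 continue  boundary S*=-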